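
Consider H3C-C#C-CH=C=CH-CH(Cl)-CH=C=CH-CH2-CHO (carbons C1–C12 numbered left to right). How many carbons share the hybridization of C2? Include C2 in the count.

C2 is sp (two π bonds).
C1: sp3
C2: sp ✓
C3: sp ✓
C4: sp2
C5: sp ✓
C6: sp2
C7: sp3
C8: sp2
C9: sp ✓
C10: sp2
C11: sp3
C12: sp2
4 carbons are sp.

4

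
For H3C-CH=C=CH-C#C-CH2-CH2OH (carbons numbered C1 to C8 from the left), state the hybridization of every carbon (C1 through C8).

C1 sp3, C2 sp2, C3 sp, C4 sp2, C5 sp, C6 sp, C7 sp3, C8 sp3

C1 is sp3: 4 σ bonds, 4 electron-density regions.
C2: 3 σ bonds, plus one π bond — 3 electron domains, sp2.
C3: 2 σ bonds, plus two π bonds — 2 electron domains, sp.
C4 (3 σ bonds, plus one π bond) has steric number 3: sp2.
C5 is sp: 2 σ bonds, plus two π bonds, 2 electron-density regions.
C6 is sp: 2 σ bonds, plus two π bonds, 2 electron-density regions.
C7 carries 4 σ bonds, giving a steric number of 4, so it is sp3.
C8 (4 σ bonds) has steric number 4: sp3.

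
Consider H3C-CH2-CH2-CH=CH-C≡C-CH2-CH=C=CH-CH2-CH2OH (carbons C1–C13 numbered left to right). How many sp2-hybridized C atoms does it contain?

4

C1: sp3
C2: sp3
C3: sp3
C4: sp2 ✓
C5: sp2 ✓
C6: sp
C7: sp
C8: sp3
C9: sp2 ✓
C10: sp
C11: sp2 ✓
C12: sp3
C13: sp3
C4, C5, C9, C11 → 4 sp2 carbons.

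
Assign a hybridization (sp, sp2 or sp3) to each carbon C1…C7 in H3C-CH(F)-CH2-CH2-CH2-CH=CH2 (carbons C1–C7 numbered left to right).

C1 — 4 σ bonds. Steric number 4, so sp3.
C2: 4 σ bonds — 4 electron domains, sp3.
C3 — 4 σ bonds. Steric number 4, so sp3.
C4 has 4 σ bonds: steric number 4 → sp3.
C5: 4 σ bonds; 4 regions of electron density → sp3.
C6 (3 σ bonds, plus one π bond) has steric number 3: sp2.
C7 has 3 σ bonds, plus one π bond: steric number 3 → sp2.

C1 sp3, C2 sp3, C3 sp3, C4 sp3, C5 sp3, C6 sp2, C7 sp2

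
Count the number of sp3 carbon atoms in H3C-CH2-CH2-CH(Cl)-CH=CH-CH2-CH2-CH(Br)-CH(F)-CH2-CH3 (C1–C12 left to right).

C1: sp3 ✓
C2: sp3 ✓
C3: sp3 ✓
C4: sp3 ✓
C5: sp2
C6: sp2
C7: sp3 ✓
C8: sp3 ✓
C9: sp3 ✓
C10: sp3 ✓
C11: sp3 ✓
C12: sp3 ✓
C1, C2, C3, C4, C7, C8, C9, C10, C11, C12 → 10 sp3 carbons.

10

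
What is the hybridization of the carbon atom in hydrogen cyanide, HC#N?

sp

The carbon atom has 2 σ bonds, plus two π bonds: steric number 2 → sp.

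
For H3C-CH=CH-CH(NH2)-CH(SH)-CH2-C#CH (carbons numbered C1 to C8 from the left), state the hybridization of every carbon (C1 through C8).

C1 sp3, C2 sp2, C3 sp2, C4 sp3, C5 sp3, C6 sp3, C7 sp, C8 sp

C1: 4 σ bonds; 4 regions of electron density → sp3.
C2 is sp2: 3 σ bonds, plus one π bond, 3 electron-density regions.
C3 has 3 σ bonds, plus one π bond: steric number 3 → sp2.
C4 (4 σ bonds) has steric number 4: sp3.
C5 is sp3: 4 σ bonds, 4 electron-density regions.
C6 is sp3: 4 σ bonds, 4 electron-density regions.
C7 — 2 σ bonds, plus two π bonds. Steric number 2, so sp.
C8 is sp: 2 σ bonds, plus two π bonds, 2 electron-density regions.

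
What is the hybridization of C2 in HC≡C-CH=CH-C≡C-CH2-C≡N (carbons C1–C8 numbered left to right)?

sp

C2: 2 σ bonds, plus two π bonds — 2 electron domains, sp.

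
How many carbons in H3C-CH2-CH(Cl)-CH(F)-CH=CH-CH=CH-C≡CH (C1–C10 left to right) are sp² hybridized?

C1: sp3
C2: sp3
C3: sp3
C4: sp3
C5: sp2 ✓
C6: sp2 ✓
C7: sp2 ✓
C8: sp2 ✓
C9: sp
C10: sp
C5, C6, C7, C8 → 4 sp2 carbons.

4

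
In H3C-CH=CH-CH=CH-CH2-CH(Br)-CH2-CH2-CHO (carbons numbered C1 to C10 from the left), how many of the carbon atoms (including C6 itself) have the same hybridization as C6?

C6 is sp3 (only σ bonds).
C1: sp3 ✓
C2: sp2
C3: sp2
C4: sp2
C5: sp2
C6: sp3 ✓
C7: sp3 ✓
C8: sp3 ✓
C9: sp3 ✓
C10: sp2
5 carbons are sp3.

5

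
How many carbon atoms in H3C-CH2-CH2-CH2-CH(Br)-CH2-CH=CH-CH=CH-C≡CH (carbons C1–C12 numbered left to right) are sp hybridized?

2

C1: sp3
C2: sp3
C3: sp3
C4: sp3
C5: sp3
C6: sp3
C7: sp2
C8: sp2
C9: sp2
C10: sp2
C11: sp ✓
C12: sp ✓
C11, C12 → 2 sp carbons.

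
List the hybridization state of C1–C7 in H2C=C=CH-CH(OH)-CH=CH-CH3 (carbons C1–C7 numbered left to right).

C1: 3 σ bonds, plus one π bond — 3 electron domains, sp2.
C2: 2 σ bonds, plus two π bonds; 2 regions of electron density → sp.
C3 carries 3 σ bonds, plus one π bond, giving a steric number of 3, so it is sp2.
C4 has 4 σ bonds: steric number 4 → sp3.
C5: 3 σ bonds, plus one π bond — 3 electron domains, sp2.
C6 carries 3 σ bonds, plus one π bond, giving a steric number of 3, so it is sp2.
C7 carries 4 σ bonds, giving a steric number of 4, so it is sp3.

C1 sp2, C2 sp, C3 sp2, C4 sp3, C5 sp2, C6 sp2, C7 sp3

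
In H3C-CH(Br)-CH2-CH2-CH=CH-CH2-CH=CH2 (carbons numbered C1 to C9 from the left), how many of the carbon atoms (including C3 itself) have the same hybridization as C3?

C3 is sp3 (only σ bonds).
C1: sp3 ✓
C2: sp3 ✓
C3: sp3 ✓
C4: sp3 ✓
C5: sp2
C6: sp2
C7: sp3 ✓
C8: sp2
C9: sp2
5 carbons are sp3.

5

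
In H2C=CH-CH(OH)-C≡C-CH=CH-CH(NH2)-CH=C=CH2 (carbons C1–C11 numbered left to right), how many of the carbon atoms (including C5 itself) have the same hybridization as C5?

3

C5 is sp (two π bonds).
C1: sp2
C2: sp2
C3: sp3
C4: sp ✓
C5: sp ✓
C6: sp2
C7: sp2
C8: sp3
C9: sp2
C10: sp ✓
C11: sp2
3 carbons are sp.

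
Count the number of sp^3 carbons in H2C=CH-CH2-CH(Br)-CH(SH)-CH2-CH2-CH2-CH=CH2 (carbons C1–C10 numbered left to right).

6

C1: sp2
C2: sp2
C3: sp3 ✓
C4: sp3 ✓
C5: sp3 ✓
C6: sp3 ✓
C7: sp3 ✓
C8: sp3 ✓
C9: sp2
C10: sp2
C3, C4, C5, C6, C7, C8 → 6 sp3 carbons.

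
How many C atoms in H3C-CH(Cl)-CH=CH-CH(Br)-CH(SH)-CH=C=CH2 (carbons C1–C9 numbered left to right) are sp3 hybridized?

4

C1: sp3 ✓
C2: sp3 ✓
C3: sp2
C4: sp2
C5: sp3 ✓
C6: sp3 ✓
C7: sp2
C8: sp
C9: sp2
C1, C2, C5, C6 → 4 sp3 carbons.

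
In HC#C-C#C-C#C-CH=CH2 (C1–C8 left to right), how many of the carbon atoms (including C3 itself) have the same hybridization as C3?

6

C3 is sp (two π bonds).
C1: sp ✓
C2: sp ✓
C3: sp ✓
C4: sp ✓
C5: sp ✓
C6: sp ✓
C7: sp2
C8: sp2
6 carbons are sp.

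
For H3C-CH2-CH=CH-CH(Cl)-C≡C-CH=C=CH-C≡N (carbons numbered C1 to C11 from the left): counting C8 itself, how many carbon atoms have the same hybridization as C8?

C8 is sp2 (one π bond).
C1: sp3
C2: sp3
C3: sp2 ✓
C4: sp2 ✓
C5: sp3
C6: sp
C7: sp
C8: sp2 ✓
C9: sp
C10: sp2 ✓
C11: sp
4 carbons are sp2.

4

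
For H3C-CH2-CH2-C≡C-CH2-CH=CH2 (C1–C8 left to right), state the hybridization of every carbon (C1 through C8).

C1 sp3, C2 sp3, C3 sp3, C4 sp, C5 sp, C6 sp3, C7 sp2, C8 sp2

C1 — 4 σ bonds. Steric number 4, so sp3.
C2: 4 σ bonds — 4 electron domains, sp3.
C3: 4 σ bonds — 4 electron domains, sp3.
C4 (2 σ bonds, plus two π bonds) has steric number 2: sp.
C5 — 2 σ bonds, plus two π bonds. Steric number 2, so sp.
C6 — 4 σ bonds. Steric number 4, so sp3.
C7 has 3 σ bonds, plus one π bond: steric number 3 → sp2.
C8 is sp2: 3 σ bonds, plus one π bond, 3 electron-density regions.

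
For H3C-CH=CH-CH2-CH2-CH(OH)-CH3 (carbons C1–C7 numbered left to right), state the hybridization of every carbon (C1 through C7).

C1 sp3, C2 sp2, C3 sp2, C4 sp3, C5 sp3, C6 sp3, C7 sp3

C1 is sp3: 4 σ bonds, 4 electron-density regions.
C2 is sp2: 3 σ bonds, plus one π bond, 3 electron-density regions.
C3: 3 σ bonds, plus one π bond; 3 regions of electron density → sp2.
C4 has 4 σ bonds: steric number 4 → sp3.
C5 (4 σ bonds) has steric number 4: sp3.
C6 has 4 σ bonds: steric number 4 → sp3.
C7: 4 σ bonds; 4 regions of electron density → sp3.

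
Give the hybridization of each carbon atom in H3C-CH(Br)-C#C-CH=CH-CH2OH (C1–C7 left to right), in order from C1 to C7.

C1 (4 σ bonds) has steric number 4: sp3.
C2 (4 σ bonds) has steric number 4: sp3.
C3 carries 2 σ bonds, plus two π bonds, giving a steric number of 2, so it is sp.
C4 (2 σ bonds, plus two π bonds) has steric number 2: sp.
C5: 3 σ bonds, plus one π bond — 3 electron domains, sp2.
C6 — 3 σ bonds, plus one π bond. Steric number 3, so sp2.
C7 (4 σ bonds) has steric number 4: sp3.

C1 sp3, C2 sp3, C3 sp, C4 sp, C5 sp2, C6 sp2, C7 sp3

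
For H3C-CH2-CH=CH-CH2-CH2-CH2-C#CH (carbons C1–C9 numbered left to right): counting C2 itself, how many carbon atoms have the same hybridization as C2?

5

C2 is sp3 (only σ bonds).
C1: sp3 ✓
C2: sp3 ✓
C3: sp2
C4: sp2
C5: sp3 ✓
C6: sp3 ✓
C7: sp3 ✓
C8: sp
C9: sp
5 carbons are sp3.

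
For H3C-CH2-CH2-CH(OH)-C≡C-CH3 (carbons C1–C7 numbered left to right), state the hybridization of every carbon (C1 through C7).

C1 carries 4 σ bonds, giving a steric number of 4, so it is sp3.
C2 (4 σ bonds) has steric number 4: sp3.
C3: 4 σ bonds — 4 electron domains, sp3.
C4 — 4 σ bonds. Steric number 4, so sp3.
C5: 2 σ bonds, plus two π bonds; 2 regions of electron density → sp.
C6 — 2 σ bonds, plus two π bonds. Steric number 2, so sp.
C7 (4 σ bonds) has steric number 4: sp3.

C1 sp3, C2 sp3, C3 sp3, C4 sp3, C5 sp, C6 sp, C7 sp3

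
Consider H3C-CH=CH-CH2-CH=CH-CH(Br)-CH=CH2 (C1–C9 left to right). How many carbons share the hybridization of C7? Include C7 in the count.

3

C7 is sp3 (only σ bonds).
C1: sp3 ✓
C2: sp2
C3: sp2
C4: sp3 ✓
C5: sp2
C6: sp2
C7: sp3 ✓
C8: sp2
C9: sp2
3 carbons are sp3.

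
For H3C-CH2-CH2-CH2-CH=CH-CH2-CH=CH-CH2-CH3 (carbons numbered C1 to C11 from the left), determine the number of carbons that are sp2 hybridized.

4

C1: sp3
C2: sp3
C3: sp3
C4: sp3
C5: sp2 ✓
C6: sp2 ✓
C7: sp3
C8: sp2 ✓
C9: sp2 ✓
C10: sp3
C11: sp3
C5, C6, C8, C9 → 4 sp2 carbons.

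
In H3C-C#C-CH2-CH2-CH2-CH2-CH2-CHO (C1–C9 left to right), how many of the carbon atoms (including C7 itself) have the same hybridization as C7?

C7 is sp3 (only σ bonds).
C1: sp3 ✓
C2: sp
C3: sp
C4: sp3 ✓
C5: sp3 ✓
C6: sp3 ✓
C7: sp3 ✓
C8: sp3 ✓
C9: sp2
6 carbons are sp3.

6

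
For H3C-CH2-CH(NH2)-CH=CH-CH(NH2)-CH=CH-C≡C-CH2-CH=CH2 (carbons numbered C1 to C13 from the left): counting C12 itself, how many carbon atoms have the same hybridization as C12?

C12 is sp2 (one π bond).
C1: sp3
C2: sp3
C3: sp3
C4: sp2 ✓
C5: sp2 ✓
C6: sp3
C7: sp2 ✓
C8: sp2 ✓
C9: sp
C10: sp
C11: sp3
C12: sp2 ✓
C13: sp2 ✓
6 carbons are sp2.

6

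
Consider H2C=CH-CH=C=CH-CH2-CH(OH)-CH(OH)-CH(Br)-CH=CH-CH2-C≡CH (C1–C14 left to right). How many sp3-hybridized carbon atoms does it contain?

5

C1: sp2
C2: sp2
C3: sp2
C4: sp
C5: sp2
C6: sp3 ✓
C7: sp3 ✓
C8: sp3 ✓
C9: sp3 ✓
C10: sp2
C11: sp2
C12: sp3 ✓
C13: sp
C14: sp
C6, C7, C8, C9, C12 → 5 sp3 carbons.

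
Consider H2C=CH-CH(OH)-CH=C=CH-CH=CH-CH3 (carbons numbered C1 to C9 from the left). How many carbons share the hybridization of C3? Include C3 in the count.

C3 is sp3 (only σ bonds).
C1: sp2
C2: sp2
C3: sp3 ✓
C4: sp2
C5: sp
C6: sp2
C7: sp2
C8: sp2
C9: sp3 ✓
2 carbons are sp3.

2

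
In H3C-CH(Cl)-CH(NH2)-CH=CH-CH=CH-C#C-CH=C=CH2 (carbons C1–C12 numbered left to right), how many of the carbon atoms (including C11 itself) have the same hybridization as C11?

3

C11 is sp (two π bonds).
C1: sp3
C2: sp3
C3: sp3
C4: sp2
C5: sp2
C6: sp2
C7: sp2
C8: sp ✓
C9: sp ✓
C10: sp2
C11: sp ✓
C12: sp2
3 carbons are sp.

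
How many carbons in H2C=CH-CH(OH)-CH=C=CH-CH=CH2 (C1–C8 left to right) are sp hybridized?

C1: sp2
C2: sp2
C3: sp3
C4: sp2
C5: sp ✓
C6: sp2
C7: sp2
C8: sp2
C5 → 1 sp carbon.

1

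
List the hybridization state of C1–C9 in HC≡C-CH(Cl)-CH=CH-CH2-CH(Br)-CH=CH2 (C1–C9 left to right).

C1 sp, C2 sp, C3 sp3, C4 sp2, C5 sp2, C6 sp3, C7 sp3, C8 sp2, C9 sp2

C1 has 2 σ bonds, plus two π bonds: steric number 2 → sp.
C2: 2 σ bonds, plus two π bonds — 2 electron domains, sp.
C3: 4 σ bonds; 4 regions of electron density → sp3.
C4 carries 3 σ bonds, plus one π bond, giving a steric number of 3, so it is sp2.
C5 — 3 σ bonds, plus one π bond. Steric number 3, so sp2.
C6 has 4 σ bonds: steric number 4 → sp3.
C7: 4 σ bonds — 4 electron domains, sp3.
C8 carries 3 σ bonds, plus one π bond, giving a steric number of 3, so it is sp2.
C9 is sp2: 3 σ bonds, plus one π bond, 3 electron-density regions.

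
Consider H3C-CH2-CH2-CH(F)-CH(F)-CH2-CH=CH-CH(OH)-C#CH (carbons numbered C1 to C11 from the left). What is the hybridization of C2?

sp³

C2 (4 σ bonds) has steric number 4: sp3.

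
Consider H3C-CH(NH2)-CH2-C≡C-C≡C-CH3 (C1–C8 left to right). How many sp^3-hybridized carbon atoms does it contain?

4

C1: sp3 ✓
C2: sp3 ✓
C3: sp3 ✓
C4: sp
C5: sp
C6: sp
C7: sp
C8: sp3 ✓
C1, C2, C3, C8 → 4 sp3 carbons.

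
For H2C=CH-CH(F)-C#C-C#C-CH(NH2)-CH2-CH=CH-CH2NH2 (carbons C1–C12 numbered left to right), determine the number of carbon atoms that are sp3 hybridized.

C1: sp2
C2: sp2
C3: sp3 ✓
C4: sp
C5: sp
C6: sp
C7: sp
C8: sp3 ✓
C9: sp3 ✓
C10: sp2
C11: sp2
C12: sp3 ✓
C3, C8, C9, C12 → 4 sp3 carbons.

4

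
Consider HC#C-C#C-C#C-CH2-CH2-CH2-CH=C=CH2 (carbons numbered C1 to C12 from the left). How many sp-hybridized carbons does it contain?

C1: sp ✓
C2: sp ✓
C3: sp ✓
C4: sp ✓
C5: sp ✓
C6: sp ✓
C7: sp3
C8: sp3
C9: sp3
C10: sp2
C11: sp ✓
C12: sp2
C1, C2, C3, C4, C5, C6, C11 → 7 sp carbons.

7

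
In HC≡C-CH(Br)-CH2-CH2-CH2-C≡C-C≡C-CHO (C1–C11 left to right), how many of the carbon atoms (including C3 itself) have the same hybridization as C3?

C3 is sp3 (only σ bonds).
C1: sp
C2: sp
C3: sp3 ✓
C4: sp3 ✓
C5: sp3 ✓
C6: sp3 ✓
C7: sp
C8: sp
C9: sp
C10: sp
C11: sp2
4 carbons are sp3.

4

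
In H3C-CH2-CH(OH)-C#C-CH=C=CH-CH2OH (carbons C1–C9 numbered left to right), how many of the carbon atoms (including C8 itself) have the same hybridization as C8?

2

C8 is sp2 (one π bond).
C1: sp3
C2: sp3
C3: sp3
C4: sp
C5: sp
C6: sp2 ✓
C7: sp
C8: sp2 ✓
C9: sp3
2 carbons are sp2.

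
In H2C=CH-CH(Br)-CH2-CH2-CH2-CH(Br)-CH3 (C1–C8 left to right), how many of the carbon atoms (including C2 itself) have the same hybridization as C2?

C2 is sp2 (one π bond).
C1: sp2 ✓
C2: sp2 ✓
C3: sp3
C4: sp3
C5: sp3
C6: sp3
C7: sp3
C8: sp3
2 carbons are sp2.

2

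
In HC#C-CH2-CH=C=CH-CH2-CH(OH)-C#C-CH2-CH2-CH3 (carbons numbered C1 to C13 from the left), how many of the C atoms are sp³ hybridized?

6

C1: sp
C2: sp
C3: sp3 ✓
C4: sp2
C5: sp
C6: sp2
C7: sp3 ✓
C8: sp3 ✓
C9: sp
C10: sp
C11: sp3 ✓
C12: sp3 ✓
C13: sp3 ✓
C3, C7, C8, C11, C12, C13 → 6 sp3 carbons.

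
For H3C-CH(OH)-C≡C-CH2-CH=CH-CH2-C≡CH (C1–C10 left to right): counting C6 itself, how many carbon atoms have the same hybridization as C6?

C6 is sp2 (one π bond).
C1: sp3
C2: sp3
C3: sp
C4: sp
C5: sp3
C6: sp2 ✓
C7: sp2 ✓
C8: sp3
C9: sp
C10: sp
2 carbons are sp2.

2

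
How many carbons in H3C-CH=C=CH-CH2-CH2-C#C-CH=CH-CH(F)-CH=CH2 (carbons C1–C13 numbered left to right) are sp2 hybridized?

6

C1: sp3
C2: sp2 ✓
C3: sp
C4: sp2 ✓
C5: sp3
C6: sp3
C7: sp
C8: sp
C9: sp2 ✓
C10: sp2 ✓
C11: sp3
C12: sp2 ✓
C13: sp2 ✓
C2, C4, C9, C10, C12, C13 → 6 sp2 carbons.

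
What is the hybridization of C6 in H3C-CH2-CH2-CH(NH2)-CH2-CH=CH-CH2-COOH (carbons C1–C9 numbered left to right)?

sp²

C6 has 3 σ bonds, plus one π bond: steric number 3 → sp2.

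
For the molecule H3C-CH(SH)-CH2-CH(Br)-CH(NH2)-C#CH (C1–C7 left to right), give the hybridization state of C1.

sp3

C1: 4 σ bonds — 4 electron domains, sp3.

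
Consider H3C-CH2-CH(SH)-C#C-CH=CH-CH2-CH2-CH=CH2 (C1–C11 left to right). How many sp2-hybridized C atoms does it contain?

C1: sp3
C2: sp3
C3: sp3
C4: sp
C5: sp
C6: sp2 ✓
C7: sp2 ✓
C8: sp3
C9: sp3
C10: sp2 ✓
C11: sp2 ✓
C6, C7, C10, C11 → 4 sp2 carbons.

4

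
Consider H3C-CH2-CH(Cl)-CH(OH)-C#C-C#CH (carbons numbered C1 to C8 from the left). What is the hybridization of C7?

sp

C7 — 2 σ bonds, plus two π bonds. Steric number 2, so sp.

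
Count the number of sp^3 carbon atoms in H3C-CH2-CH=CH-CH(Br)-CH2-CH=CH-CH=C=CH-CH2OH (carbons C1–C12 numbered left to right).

5

C1: sp3 ✓
C2: sp3 ✓
C3: sp2
C4: sp2
C5: sp3 ✓
C6: sp3 ✓
C7: sp2
C8: sp2
C9: sp2
C10: sp
C11: sp2
C12: sp3 ✓
C1, C2, C5, C6, C12 → 5 sp3 carbons.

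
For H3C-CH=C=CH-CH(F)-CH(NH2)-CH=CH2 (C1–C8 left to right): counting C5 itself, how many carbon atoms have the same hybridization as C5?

C5 is sp3 (only σ bonds).
C1: sp3 ✓
C2: sp2
C3: sp
C4: sp2
C5: sp3 ✓
C6: sp3 ✓
C7: sp2
C8: sp2
3 carbons are sp3.

3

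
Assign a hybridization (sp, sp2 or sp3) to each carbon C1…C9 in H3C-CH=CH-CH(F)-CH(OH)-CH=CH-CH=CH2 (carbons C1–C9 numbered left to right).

C1 carries 4 σ bonds, giving a steric number of 4, so it is sp3.
C2 carries 3 σ bonds, plus one π bond, giving a steric number of 3, so it is sp2.
C3 — 3 σ bonds, plus one π bond. Steric number 3, so sp2.
C4: 4 σ bonds — 4 electron domains, sp3.
C5 (4 σ bonds) has steric number 4: sp3.
C6 carries 3 σ bonds, plus one π bond, giving a steric number of 3, so it is sp2.
C7: 3 σ bonds, plus one π bond; 3 regions of electron density → sp2.
C8 has 3 σ bonds, plus one π bond: steric number 3 → sp2.
C9 (3 σ bonds, plus one π bond) has steric number 3: sp2.

C1 sp3, C2 sp2, C3 sp2, C4 sp3, C5 sp3, C6 sp2, C7 sp2, C8 sp2, C9 sp2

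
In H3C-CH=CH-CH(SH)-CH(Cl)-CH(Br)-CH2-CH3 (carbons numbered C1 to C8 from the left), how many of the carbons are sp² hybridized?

2

C1: sp3
C2: sp2 ✓
C3: sp2 ✓
C4: sp3
C5: sp3
C6: sp3
C7: sp3
C8: sp3
C2, C3 → 2 sp2 carbons.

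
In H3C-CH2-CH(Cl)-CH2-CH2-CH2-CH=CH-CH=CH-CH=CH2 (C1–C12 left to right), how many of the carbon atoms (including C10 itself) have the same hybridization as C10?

6

C10 is sp2 (one π bond).
C1: sp3
C2: sp3
C3: sp3
C4: sp3
C5: sp3
C6: sp3
C7: sp2 ✓
C8: sp2 ✓
C9: sp2 ✓
C10: sp2 ✓
C11: sp2 ✓
C12: sp2 ✓
6 carbons are sp2.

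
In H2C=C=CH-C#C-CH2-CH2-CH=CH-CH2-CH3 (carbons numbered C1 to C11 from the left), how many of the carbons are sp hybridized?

C1: sp2
C2: sp ✓
C3: sp2
C4: sp ✓
C5: sp ✓
C6: sp3
C7: sp3
C8: sp2
C9: sp2
C10: sp3
C11: sp3
C2, C4, C5 → 3 sp carbons.

3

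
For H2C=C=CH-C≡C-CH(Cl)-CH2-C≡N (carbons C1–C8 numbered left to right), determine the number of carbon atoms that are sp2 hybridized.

C1: sp2 ✓
C2: sp
C3: sp2 ✓
C4: sp
C5: sp
C6: sp3
C7: sp3
C8: sp
C1, C3 → 2 sp2 carbons.

2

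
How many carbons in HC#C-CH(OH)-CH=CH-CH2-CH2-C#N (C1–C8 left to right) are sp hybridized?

3

C1: sp ✓
C2: sp ✓
C3: sp3
C4: sp2
C5: sp2
C6: sp3
C7: sp3
C8: sp ✓
C1, C2, C8 → 3 sp carbons.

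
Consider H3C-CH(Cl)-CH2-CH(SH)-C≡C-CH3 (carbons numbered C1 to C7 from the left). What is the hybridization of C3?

sp3

C3 carries 4 σ bonds, giving a steric number of 4, so it is sp3.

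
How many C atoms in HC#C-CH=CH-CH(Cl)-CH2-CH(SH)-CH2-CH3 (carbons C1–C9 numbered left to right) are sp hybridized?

C1: sp ✓
C2: sp ✓
C3: sp2
C4: sp2
C5: sp3
C6: sp3
C7: sp3
C8: sp3
C9: sp3
C1, C2 → 2 sp carbons.

2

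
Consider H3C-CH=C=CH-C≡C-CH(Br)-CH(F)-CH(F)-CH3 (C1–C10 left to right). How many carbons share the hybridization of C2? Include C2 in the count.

2

C2 is sp2 (one π bond).
C1: sp3
C2: sp2 ✓
C3: sp
C4: sp2 ✓
C5: sp
C6: sp
C7: sp3
C8: sp3
C9: sp3
C10: sp3
2 carbons are sp2.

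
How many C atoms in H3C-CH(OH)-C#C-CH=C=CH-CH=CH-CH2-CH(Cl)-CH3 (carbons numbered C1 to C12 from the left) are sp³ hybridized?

C1: sp3 ✓
C2: sp3 ✓
C3: sp
C4: sp
C5: sp2
C6: sp
C7: sp2
C8: sp2
C9: sp2
C10: sp3 ✓
C11: sp3 ✓
C12: sp3 ✓
C1, C2, C10, C11, C12 → 5 sp3 carbons.

5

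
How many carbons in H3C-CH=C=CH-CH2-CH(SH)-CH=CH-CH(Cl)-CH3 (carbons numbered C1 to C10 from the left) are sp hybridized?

1

C1: sp3
C2: sp2
C3: sp ✓
C4: sp2
C5: sp3
C6: sp3
C7: sp2
C8: sp2
C9: sp3
C10: sp3
C3 → 1 sp carbon.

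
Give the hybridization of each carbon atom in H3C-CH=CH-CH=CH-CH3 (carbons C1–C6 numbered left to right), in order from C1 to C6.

C1 sp3, C2 sp2, C3 sp2, C4 sp2, C5 sp2, C6 sp3

C1: 4 σ bonds; 4 regions of electron density → sp3.
C2 carries 3 σ bonds, plus one π bond, giving a steric number of 3, so it is sp2.
C3: 3 σ bonds, plus one π bond; 3 regions of electron density → sp2.
C4 carries 3 σ bonds, plus one π bond, giving a steric number of 3, so it is sp2.
C5: 3 σ bonds, plus one π bond; 3 regions of electron density → sp2.
C6 is sp3: 4 σ bonds, 4 electron-density regions.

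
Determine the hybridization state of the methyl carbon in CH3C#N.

sp3

The methyl carbon: 4 σ bonds; 4 regions of electron density → sp3.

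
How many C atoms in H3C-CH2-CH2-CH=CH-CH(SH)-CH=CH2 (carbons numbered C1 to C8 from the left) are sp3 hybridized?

C1: sp3 ✓
C2: sp3 ✓
C3: sp3 ✓
C4: sp2
C5: sp2
C6: sp3 ✓
C7: sp2
C8: sp2
C1, C2, C3, C6 → 4 sp3 carbons.

4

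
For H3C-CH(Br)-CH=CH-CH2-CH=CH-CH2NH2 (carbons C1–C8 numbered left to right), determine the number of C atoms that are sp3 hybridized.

C1: sp3 ✓
C2: sp3 ✓
C3: sp2
C4: sp2
C5: sp3 ✓
C6: sp2
C7: sp2
C8: sp3 ✓
C1, C2, C5, C8 → 4 sp3 carbons.

4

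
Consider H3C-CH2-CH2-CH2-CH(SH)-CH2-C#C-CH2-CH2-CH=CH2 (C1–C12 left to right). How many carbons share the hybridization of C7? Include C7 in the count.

C7 is sp (two π bonds).
C1: sp3
C2: sp3
C3: sp3
C4: sp3
C5: sp3
C6: sp3
C7: sp ✓
C8: sp ✓
C9: sp3
C10: sp3
C11: sp2
C12: sp2
2 carbons are sp.

2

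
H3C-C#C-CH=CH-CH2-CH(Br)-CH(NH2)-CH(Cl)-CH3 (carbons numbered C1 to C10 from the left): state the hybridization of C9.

sp³

C9 (4 σ bonds) has steric number 4: sp3.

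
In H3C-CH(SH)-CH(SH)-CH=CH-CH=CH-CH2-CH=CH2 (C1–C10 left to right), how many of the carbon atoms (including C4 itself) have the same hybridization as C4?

6

C4 is sp2 (one π bond).
C1: sp3
C2: sp3
C3: sp3
C4: sp2 ✓
C5: sp2 ✓
C6: sp2 ✓
C7: sp2 ✓
C8: sp3
C9: sp2 ✓
C10: sp2 ✓
6 carbons are sp2.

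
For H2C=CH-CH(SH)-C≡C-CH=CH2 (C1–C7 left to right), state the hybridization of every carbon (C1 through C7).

C1 sp2, C2 sp2, C3 sp3, C4 sp, C5 sp, C6 sp2, C7 sp2

C1 — 3 σ bonds, plus one π bond. Steric number 3, so sp2.
C2: 3 σ bonds, plus one π bond — 3 electron domains, sp2.
C3 carries 4 σ bonds, giving a steric number of 4, so it is sp3.
C4: 2 σ bonds, plus two π bonds; 2 regions of electron density → sp.
C5 (2 σ bonds, plus two π bonds) has steric number 2: sp.
C6 has 3 σ bonds, plus one π bond: steric number 3 → sp2.
C7 is sp2: 3 σ bonds, plus one π bond, 3 electron-density regions.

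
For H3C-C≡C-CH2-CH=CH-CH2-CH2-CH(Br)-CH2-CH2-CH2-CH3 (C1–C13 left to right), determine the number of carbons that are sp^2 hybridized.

2

C1: sp3
C2: sp
C3: sp
C4: sp3
C5: sp2 ✓
C6: sp2 ✓
C7: sp3
C8: sp3
C9: sp3
C10: sp3
C11: sp3
C12: sp3
C13: sp3
C5, C6 → 2 sp2 carbons.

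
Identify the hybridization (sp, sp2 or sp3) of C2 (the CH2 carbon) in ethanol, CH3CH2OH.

C2 (the CH2 carbon) (4 σ bonds) has steric number 4: sp3.

sp^3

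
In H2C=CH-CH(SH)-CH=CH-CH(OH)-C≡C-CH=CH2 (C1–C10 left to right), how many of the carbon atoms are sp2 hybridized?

C1: sp2 ✓
C2: sp2 ✓
C3: sp3
C4: sp2 ✓
C5: sp2 ✓
C6: sp3
C7: sp
C8: sp
C9: sp2 ✓
C10: sp2 ✓
C1, C2, C4, C5, C9, C10 → 6 sp2 carbons.

6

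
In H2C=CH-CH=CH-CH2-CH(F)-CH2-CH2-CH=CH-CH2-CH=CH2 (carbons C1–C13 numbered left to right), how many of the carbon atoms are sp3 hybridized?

5

C1: sp2
C2: sp2
C3: sp2
C4: sp2
C5: sp3 ✓
C6: sp3 ✓
C7: sp3 ✓
C8: sp3 ✓
C9: sp2
C10: sp2
C11: sp3 ✓
C12: sp2
C13: sp2
C5, C6, C7, C8, C11 → 5 sp3 carbons.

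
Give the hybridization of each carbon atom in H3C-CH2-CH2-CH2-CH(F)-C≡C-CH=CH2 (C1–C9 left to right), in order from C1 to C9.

C1: 4 σ bonds — 4 electron domains, sp3.
C2: 4 σ bonds — 4 electron domains, sp3.
C3 is sp3: 4 σ bonds, 4 electron-density regions.
C4 (4 σ bonds) has steric number 4: sp3.
C5 has 4 σ bonds: steric number 4 → sp3.
C6 carries 2 σ bonds, plus two π bonds, giving a steric number of 2, so it is sp.
C7: 2 σ bonds, plus two π bonds; 2 regions of electron density → sp.
C8 carries 3 σ bonds, plus one π bond, giving a steric number of 3, so it is sp2.
C9 has 3 σ bonds, plus one π bond: steric number 3 → sp2.

C1 sp3, C2 sp3, C3 sp3, C4 sp3, C5 sp3, C6 sp, C7 sp, C8 sp2, C9 sp2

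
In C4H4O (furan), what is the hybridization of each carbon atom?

sp²

Each carbon atom: 3 σ bonds, plus one π bond; 3 regions of electron density → sp2.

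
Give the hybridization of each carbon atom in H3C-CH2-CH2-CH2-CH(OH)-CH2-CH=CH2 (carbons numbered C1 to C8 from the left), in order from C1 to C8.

C1 sp3, C2 sp3, C3 sp3, C4 sp3, C5 sp3, C6 sp3, C7 sp2, C8 sp2

C1: 4 σ bonds — 4 electron domains, sp3.
C2 — 4 σ bonds. Steric number 4, so sp3.
C3: 4 σ bonds; 4 regions of electron density → sp3.
C4: 4 σ bonds; 4 regions of electron density → sp3.
C5: 4 σ bonds; 4 regions of electron density → sp3.
C6: 4 σ bonds; 4 regions of electron density → sp3.
C7 — 3 σ bonds, plus one π bond. Steric number 3, so sp2.
C8 (3 σ bonds, plus one π bond) has steric number 3: sp2.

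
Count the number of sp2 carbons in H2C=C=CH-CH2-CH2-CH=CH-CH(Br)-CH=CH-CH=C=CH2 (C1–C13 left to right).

C1: sp2 ✓
C2: sp
C3: sp2 ✓
C4: sp3
C5: sp3
C6: sp2 ✓
C7: sp2 ✓
C8: sp3
C9: sp2 ✓
C10: sp2 ✓
C11: sp2 ✓
C12: sp
C13: sp2 ✓
C1, C3, C6, C7, C9, C10, C11, C13 → 8 sp2 carbons.

8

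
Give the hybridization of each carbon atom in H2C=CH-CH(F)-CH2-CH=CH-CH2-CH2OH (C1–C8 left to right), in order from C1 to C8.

C1 sp2, C2 sp2, C3 sp3, C4 sp3, C5 sp2, C6 sp2, C7 sp3, C8 sp3

C1 has 3 σ bonds, plus one π bond: steric number 3 → sp2.
C2: 3 σ bonds, plus one π bond — 3 electron domains, sp2.
C3 (4 σ bonds) has steric number 4: sp3.
C4 (4 σ bonds) has steric number 4: sp3.
C5 carries 3 σ bonds, plus one π bond, giving a steric number of 3, so it is sp2.
C6 (3 σ bonds, plus one π bond) has steric number 3: sp2.
C7 has 4 σ bonds: steric number 4 → sp3.
C8: 4 σ bonds — 4 electron domains, sp3.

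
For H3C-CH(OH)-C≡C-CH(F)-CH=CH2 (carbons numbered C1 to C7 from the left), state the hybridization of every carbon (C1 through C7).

C1: 4 σ bonds — 4 electron domains, sp3.
C2 carries 4 σ bonds, giving a steric number of 4, so it is sp3.
C3 is sp: 2 σ bonds, plus two π bonds, 2 electron-density regions.
C4: 2 σ bonds, plus two π bonds — 2 electron domains, sp.
C5 is sp3: 4 σ bonds, 4 electron-density regions.
C6 has 3 σ bonds, plus one π bond: steric number 3 → sp2.
C7: 3 σ bonds, plus one π bond — 3 electron domains, sp2.

C1 sp3, C2 sp3, C3 sp, C4 sp, C5 sp3, C6 sp2, C7 sp2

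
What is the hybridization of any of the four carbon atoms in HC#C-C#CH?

Every carbon is part of a C≡C triple bond: two σ regions → sp.

sp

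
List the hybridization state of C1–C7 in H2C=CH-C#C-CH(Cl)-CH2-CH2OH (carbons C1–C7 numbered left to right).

C1 sp2, C2 sp2, C3 sp, C4 sp, C5 sp3, C6 sp3, C7 sp3

C1: 3 σ bonds, plus one π bond — 3 electron domains, sp2.
C2 carries 3 σ bonds, plus one π bond, giving a steric number of 3, so it is sp2.
C3 has 2 σ bonds, plus two π bonds: steric number 2 → sp.
C4 (2 σ bonds, plus two π bonds) has steric number 2: sp.
C5: 4 σ bonds; 4 regions of electron density → sp3.
C6 (4 σ bonds) has steric number 4: sp3.
C7: 4 σ bonds; 4 regions of electron density → sp3.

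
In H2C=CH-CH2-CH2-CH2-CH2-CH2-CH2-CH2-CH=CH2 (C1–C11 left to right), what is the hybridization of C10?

sp²

C10 carries 3 σ bonds, plus one π bond, giving a steric number of 3, so it is sp2.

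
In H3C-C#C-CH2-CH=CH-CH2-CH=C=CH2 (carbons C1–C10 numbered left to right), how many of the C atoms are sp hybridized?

C1: sp3
C2: sp ✓
C3: sp ✓
C4: sp3
C5: sp2
C6: sp2
C7: sp3
C8: sp2
C9: sp ✓
C10: sp2
C2, C3, C9 → 3 sp carbons.

3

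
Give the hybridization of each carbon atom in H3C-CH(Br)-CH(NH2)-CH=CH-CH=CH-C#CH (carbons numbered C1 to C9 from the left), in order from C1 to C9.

C1 sp3, C2 sp3, C3 sp3, C4 sp2, C5 sp2, C6 sp2, C7 sp2, C8 sp, C9 sp

C1 has 4 σ bonds: steric number 4 → sp3.
C2: 4 σ bonds; 4 regions of electron density → sp3.
C3: 4 σ bonds; 4 regions of electron density → sp3.
C4 is sp2: 3 σ bonds, plus one π bond, 3 electron-density regions.
C5 has 3 σ bonds, plus one π bond: steric number 3 → sp2.
C6 is sp2: 3 σ bonds, plus one π bond, 3 electron-density regions.
C7 — 3 σ bonds, plus one π bond. Steric number 3, so sp2.
C8: 2 σ bonds, plus two π bonds — 2 electron domains, sp.
C9 is sp: 2 σ bonds, plus two π bonds, 2 electron-density regions.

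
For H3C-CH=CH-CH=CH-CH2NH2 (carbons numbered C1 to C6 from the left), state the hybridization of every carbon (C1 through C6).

C1 sp3, C2 sp2, C3 sp2, C4 sp2, C5 sp2, C6 sp3

C1 — 4 σ bonds. Steric number 4, so sp3.
C2 has 3 σ bonds, plus one π bond: steric number 3 → sp2.
C3 is sp2: 3 σ bonds, plus one π bond, 3 electron-density regions.
C4: 3 σ bonds, plus one π bond — 3 electron domains, sp2.
C5: 3 σ bonds, plus one π bond; 3 regions of electron density → sp2.
C6: 4 σ bonds — 4 electron domains, sp3.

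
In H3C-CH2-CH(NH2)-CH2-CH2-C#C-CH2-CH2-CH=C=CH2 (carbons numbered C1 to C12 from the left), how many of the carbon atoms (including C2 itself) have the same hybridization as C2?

7

C2 is sp3 (only σ bonds).
C1: sp3 ✓
C2: sp3 ✓
C3: sp3 ✓
C4: sp3 ✓
C5: sp3 ✓
C6: sp
C7: sp
C8: sp3 ✓
C9: sp3 ✓
C10: sp2
C11: sp
C12: sp2
7 carbons are sp3.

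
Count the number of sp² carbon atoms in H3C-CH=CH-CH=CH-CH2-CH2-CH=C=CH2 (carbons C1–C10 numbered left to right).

6

C1: sp3
C2: sp2 ✓
C3: sp2 ✓
C4: sp2 ✓
C5: sp2 ✓
C6: sp3
C7: sp3
C8: sp2 ✓
C9: sp
C10: sp2 ✓
C2, C3, C4, C5, C8, C10 → 6 sp2 carbons.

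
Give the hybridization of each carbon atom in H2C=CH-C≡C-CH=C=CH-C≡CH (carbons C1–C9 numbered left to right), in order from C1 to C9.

C1 (3 σ bonds, plus one π bond) has steric number 3: sp2.
C2 carries 3 σ bonds, plus one π bond, giving a steric number of 3, so it is sp2.
C3 — 2 σ bonds, plus two π bonds. Steric number 2, so sp.
C4 carries 2 σ bonds, plus two π bonds, giving a steric number of 2, so it is sp.
C5 carries 3 σ bonds, plus one π bond, giving a steric number of 3, so it is sp2.
C6 — 2 σ bonds, plus two π bonds. Steric number 2, so sp.
C7 — 3 σ bonds, plus one π bond. Steric number 3, so sp2.
C8 (2 σ bonds, plus two π bonds) has steric number 2: sp.
C9 is sp: 2 σ bonds, plus two π bonds, 2 electron-density regions.

C1 sp2, C2 sp2, C3 sp, C4 sp, C5 sp2, C6 sp, C7 sp2, C8 sp, C9 sp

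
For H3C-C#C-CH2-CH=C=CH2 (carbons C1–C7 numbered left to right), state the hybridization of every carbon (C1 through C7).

C1 (4 σ bonds) has steric number 4: sp3.
C2: 2 σ bonds, plus two π bonds; 2 regions of electron density → sp.
C3: 2 σ bonds, plus two π bonds — 2 electron domains, sp.
C4: 4 σ bonds — 4 electron domains, sp3.
C5 (3 σ bonds, plus one π bond) has steric number 3: sp2.
C6: 2 σ bonds, plus two π bonds — 2 electron domains, sp.
C7 is sp2: 3 σ bonds, plus one π bond, 3 electron-density regions.

C1 sp3, C2 sp, C3 sp, C4 sp3, C5 sp2, C6 sp, C7 sp2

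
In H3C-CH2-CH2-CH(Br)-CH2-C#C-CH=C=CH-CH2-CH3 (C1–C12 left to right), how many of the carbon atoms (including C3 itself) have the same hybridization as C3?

C3 is sp3 (only σ bonds).
C1: sp3 ✓
C2: sp3 ✓
C3: sp3 ✓
C4: sp3 ✓
C5: sp3 ✓
C6: sp
C7: sp
C8: sp2
C9: sp
C10: sp2
C11: sp3 ✓
C12: sp3 ✓
7 carbons are sp3.

7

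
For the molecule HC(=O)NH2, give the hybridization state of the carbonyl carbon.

sp^2

The carbonyl carbon: 3 σ bonds, plus one π bond — 3 electron domains, sp2.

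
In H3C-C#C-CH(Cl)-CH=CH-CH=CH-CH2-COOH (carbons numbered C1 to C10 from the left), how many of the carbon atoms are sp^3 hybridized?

3

C1: sp3 ✓
C2: sp
C3: sp
C4: sp3 ✓
C5: sp2
C6: sp2
C7: sp2
C8: sp2
C9: sp3 ✓
C10: sp2
C1, C4, C9 → 3 sp3 carbons.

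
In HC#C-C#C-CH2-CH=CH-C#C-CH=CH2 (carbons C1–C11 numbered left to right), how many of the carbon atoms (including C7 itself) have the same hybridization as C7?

4

C7 is sp2 (one π bond).
C1: sp
C2: sp
C3: sp
C4: sp
C5: sp3
C6: sp2 ✓
C7: sp2 ✓
C8: sp
C9: sp
C10: sp2 ✓
C11: sp2 ✓
4 carbons are sp2.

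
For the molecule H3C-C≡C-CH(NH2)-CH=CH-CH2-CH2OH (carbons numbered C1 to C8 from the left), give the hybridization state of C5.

C5: 3 σ bonds, plus one π bond — 3 electron domains, sp2.

sp^2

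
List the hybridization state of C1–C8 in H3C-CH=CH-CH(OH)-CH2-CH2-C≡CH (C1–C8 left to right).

C1 sp3, C2 sp2, C3 sp2, C4 sp3, C5 sp3, C6 sp3, C7 sp, C8 sp

C1 — 4 σ bonds. Steric number 4, so sp3.
C2 has 3 σ bonds, plus one π bond: steric number 3 → sp2.
C3 carries 3 σ bonds, plus one π bond, giving a steric number of 3, so it is sp2.
C4 (4 σ bonds) has steric number 4: sp3.
C5 is sp3: 4 σ bonds, 4 electron-density regions.
C6 (4 σ bonds) has steric number 4: sp3.
C7: 2 σ bonds, plus two π bonds — 2 electron domains, sp.
C8: 2 σ bonds, plus two π bonds; 2 regions of electron density → sp.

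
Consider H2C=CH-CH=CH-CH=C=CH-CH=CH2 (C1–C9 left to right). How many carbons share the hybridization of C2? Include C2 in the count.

C2 is sp2 (one π bond).
C1: sp2 ✓
C2: sp2 ✓
C3: sp2 ✓
C4: sp2 ✓
C5: sp2 ✓
C6: sp
C7: sp2 ✓
C8: sp2 ✓
C9: sp2 ✓
8 carbons are sp2.

8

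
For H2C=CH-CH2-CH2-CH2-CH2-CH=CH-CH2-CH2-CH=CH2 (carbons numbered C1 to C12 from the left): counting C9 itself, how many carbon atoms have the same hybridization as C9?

C9 is sp3 (only σ bonds).
C1: sp2
C2: sp2
C3: sp3 ✓
C4: sp3 ✓
C5: sp3 ✓
C6: sp3 ✓
C7: sp2
C8: sp2
C9: sp3 ✓
C10: sp3 ✓
C11: sp2
C12: sp2
6 carbons are sp3.

6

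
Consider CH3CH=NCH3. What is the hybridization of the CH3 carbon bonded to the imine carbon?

The CH3 carbon bonded to the imine carbon (4 σ bonds) has steric number 4: sp3.

sp3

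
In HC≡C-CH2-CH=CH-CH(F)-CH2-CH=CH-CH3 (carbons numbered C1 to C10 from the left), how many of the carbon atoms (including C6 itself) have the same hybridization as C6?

C6 is sp3 (only σ bonds).
C1: sp
C2: sp
C3: sp3 ✓
C4: sp2
C5: sp2
C6: sp3 ✓
C7: sp3 ✓
C8: sp2
C9: sp2
C10: sp3 ✓
4 carbons are sp3.

4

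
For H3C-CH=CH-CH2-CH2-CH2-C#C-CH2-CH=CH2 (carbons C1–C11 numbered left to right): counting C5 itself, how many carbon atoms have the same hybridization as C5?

C5 is sp3 (only σ bonds).
C1: sp3 ✓
C2: sp2
C3: sp2
C4: sp3 ✓
C5: sp3 ✓
C6: sp3 ✓
C7: sp
C8: sp
C9: sp3 ✓
C10: sp2
C11: sp2
5 carbons are sp3.

5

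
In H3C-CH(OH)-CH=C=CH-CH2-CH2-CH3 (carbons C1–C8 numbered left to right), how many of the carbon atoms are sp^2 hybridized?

2

C1: sp3
C2: sp3
C3: sp2 ✓
C4: sp
C5: sp2 ✓
C6: sp3
C7: sp3
C8: sp3
C3, C5 → 2 sp2 carbons.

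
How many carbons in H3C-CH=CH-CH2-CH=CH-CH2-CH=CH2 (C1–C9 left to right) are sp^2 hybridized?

C1: sp3
C2: sp2 ✓
C3: sp2 ✓
C4: sp3
C5: sp2 ✓
C6: sp2 ✓
C7: sp3
C8: sp2 ✓
C9: sp2 ✓
C2, C3, C5, C6, C8, C9 → 6 sp2 carbons.

6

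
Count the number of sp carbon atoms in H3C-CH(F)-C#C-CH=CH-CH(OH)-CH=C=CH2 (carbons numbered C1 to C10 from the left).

3

C1: sp3
C2: sp3
C3: sp ✓
C4: sp ✓
C5: sp2
C6: sp2
C7: sp3
C8: sp2
C9: sp ✓
C10: sp2
C3, C4, C9 → 3 sp carbons.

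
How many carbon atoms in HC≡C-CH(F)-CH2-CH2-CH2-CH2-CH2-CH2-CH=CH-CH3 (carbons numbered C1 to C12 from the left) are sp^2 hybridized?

2

C1: sp
C2: sp
C3: sp3
C4: sp3
C5: sp3
C6: sp3
C7: sp3
C8: sp3
C9: sp3
C10: sp2 ✓
C11: sp2 ✓
C12: sp3
C10, C11 → 2 sp2 carbons.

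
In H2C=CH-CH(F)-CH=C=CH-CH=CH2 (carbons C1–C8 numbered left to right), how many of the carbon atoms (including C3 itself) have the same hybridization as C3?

1

C3 is sp3 (only σ bonds).
C1: sp2
C2: sp2
C3: sp3 ✓
C4: sp2
C5: sp
C6: sp2
C7: sp2
C8: sp2
1 carbon is sp3.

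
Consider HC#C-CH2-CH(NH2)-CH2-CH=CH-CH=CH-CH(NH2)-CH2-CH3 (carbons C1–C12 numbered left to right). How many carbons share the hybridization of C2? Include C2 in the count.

2

C2 is sp (two π bonds).
C1: sp ✓
C2: sp ✓
C3: sp3
C4: sp3
C5: sp3
C6: sp2
C7: sp2
C8: sp2
C9: sp2
C10: sp3
C11: sp3
C12: sp3
2 carbons are sp.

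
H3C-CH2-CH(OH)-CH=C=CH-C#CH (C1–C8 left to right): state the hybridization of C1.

C1 carries 4 σ bonds, giving a steric number of 4, so it is sp3.

sp3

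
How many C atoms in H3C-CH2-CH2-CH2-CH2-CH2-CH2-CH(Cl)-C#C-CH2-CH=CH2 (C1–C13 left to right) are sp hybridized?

C1: sp3
C2: sp3
C3: sp3
C4: sp3
C5: sp3
C6: sp3
C7: sp3
C8: sp3
C9: sp ✓
C10: sp ✓
C11: sp3
C12: sp2
C13: sp2
C9, C10 → 2 sp carbons.

2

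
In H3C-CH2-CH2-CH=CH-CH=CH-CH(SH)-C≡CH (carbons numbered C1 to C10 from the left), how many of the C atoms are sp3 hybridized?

4

C1: sp3 ✓
C2: sp3 ✓
C3: sp3 ✓
C4: sp2
C5: sp2
C6: sp2
C7: sp2
C8: sp3 ✓
C9: sp
C10: sp
C1, C2, C3, C8 → 4 sp3 carbons.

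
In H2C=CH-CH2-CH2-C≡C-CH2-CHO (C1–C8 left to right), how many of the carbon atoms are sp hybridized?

C1: sp2
C2: sp2
C3: sp3
C4: sp3
C5: sp ✓
C6: sp ✓
C7: sp3
C8: sp2
C5, C6 → 2 sp carbons.

2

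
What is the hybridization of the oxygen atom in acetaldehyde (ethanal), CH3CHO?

The oxygen atom carries 1 σ bond and 2 lone pairs, plus one π bond, giving a steric number of 3, so it is sp2.

sp^2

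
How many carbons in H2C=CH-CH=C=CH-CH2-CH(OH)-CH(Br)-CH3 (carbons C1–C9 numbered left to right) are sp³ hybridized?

C1: sp2
C2: sp2
C3: sp2
C4: sp
C5: sp2
C6: sp3 ✓
C7: sp3 ✓
C8: sp3 ✓
C9: sp3 ✓
C6, C7, C8, C9 → 4 sp3 carbons.

4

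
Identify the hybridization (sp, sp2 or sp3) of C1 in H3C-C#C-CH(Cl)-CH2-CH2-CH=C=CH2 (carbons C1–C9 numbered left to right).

C1: 4 σ bonds; 4 regions of electron density → sp3.

sp3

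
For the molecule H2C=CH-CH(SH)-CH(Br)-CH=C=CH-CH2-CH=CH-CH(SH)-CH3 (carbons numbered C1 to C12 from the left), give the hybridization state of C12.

C12 is sp3: 4 σ bonds, 4 electron-density regions.

sp^3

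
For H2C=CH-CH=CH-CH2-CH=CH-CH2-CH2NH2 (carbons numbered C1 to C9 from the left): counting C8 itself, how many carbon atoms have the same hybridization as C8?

C8 is sp3 (only σ bonds).
C1: sp2
C2: sp2
C3: sp2
C4: sp2
C5: sp3 ✓
C6: sp2
C7: sp2
C8: sp3 ✓
C9: sp3 ✓
3 carbons are sp3.

3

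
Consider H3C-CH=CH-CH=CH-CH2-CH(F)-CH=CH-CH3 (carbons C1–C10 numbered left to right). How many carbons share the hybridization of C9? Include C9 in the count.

C9 is sp2 (one π bond).
C1: sp3
C2: sp2 ✓
C3: sp2 ✓
C4: sp2 ✓
C5: sp2 ✓
C6: sp3
C7: sp3
C8: sp2 ✓
C9: sp2 ✓
C10: sp3
6 carbons are sp2.

6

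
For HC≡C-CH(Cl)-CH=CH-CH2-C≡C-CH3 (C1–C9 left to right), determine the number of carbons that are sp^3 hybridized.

3

C1: sp
C2: sp
C3: sp3 ✓
C4: sp2
C5: sp2
C6: sp3 ✓
C7: sp
C8: sp
C9: sp3 ✓
C3, C6, C9 → 3 sp3 carbons.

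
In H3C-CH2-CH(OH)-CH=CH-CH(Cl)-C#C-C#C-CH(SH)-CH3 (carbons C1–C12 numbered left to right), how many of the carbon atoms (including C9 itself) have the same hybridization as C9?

4

C9 is sp (two π bonds).
C1: sp3
C2: sp3
C3: sp3
C4: sp2
C5: sp2
C6: sp3
C7: sp ✓
C8: sp ✓
C9: sp ✓
C10: sp ✓
C11: sp3
C12: sp3
4 carbons are sp.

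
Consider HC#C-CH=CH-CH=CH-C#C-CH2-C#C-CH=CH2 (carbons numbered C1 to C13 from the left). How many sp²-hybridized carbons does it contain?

C1: sp
C2: sp
C3: sp2 ✓
C4: sp2 ✓
C5: sp2 ✓
C6: sp2 ✓
C7: sp
C8: sp
C9: sp3
C10: sp
C11: sp
C12: sp2 ✓
C13: sp2 ✓
C3, C4, C5, C6, C12, C13 → 6 sp2 carbons.

6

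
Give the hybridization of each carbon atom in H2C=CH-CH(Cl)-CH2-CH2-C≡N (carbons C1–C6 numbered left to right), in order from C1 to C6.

C1 sp2, C2 sp2, C3 sp3, C4 sp3, C5 sp3, C6 sp

C1 carries 3 σ bonds, plus one π bond, giving a steric number of 3, so it is sp2.
C2: 3 σ bonds, plus one π bond; 3 regions of electron density → sp2.
C3 — 4 σ bonds. Steric number 4, so sp3.
C4 carries 4 σ bonds, giving a steric number of 4, so it is sp3.
C5 has 4 σ bonds: steric number 4 → sp3.
C6 is sp: 2 σ bonds, plus two π bonds, 2 electron-density regions.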